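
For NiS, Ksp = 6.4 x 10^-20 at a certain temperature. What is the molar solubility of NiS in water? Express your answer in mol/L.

NiS(s) ⇌ Ni^2+(aq) + S^2-(aq)
Ksp = [Ni^2+][S^2-]
With molar solubility s: [Ni^2+] = s, [S^2-] = s.
Ksp = s^2
s = (6.4 x 10^-20)^(1/2) = 2.5 × 10^-10 M

s = 2.5e-10 M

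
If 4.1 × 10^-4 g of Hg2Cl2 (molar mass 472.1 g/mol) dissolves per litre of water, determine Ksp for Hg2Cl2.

2.6 × 10^-18

Molar solubility s = (4.1 × 10^-4 g/L) / (472.1 g/mol) = 8.68 × 10^-7 M.
Hg2Cl2(s) ⇌ Hg2^2+(aq) + 2 Cl^-(aq)
If s mol/L of Hg2Cl2 dissolves, [Hg2^2+] = s and [Cl^-] = 2s.
Ksp = [Hg2^2+][Cl^-]^2
Ksp = s(2s)^2 = 4s^3
Ksp = 4 × (8.68 × 10^-7)^3 = 2.6 × 10^-18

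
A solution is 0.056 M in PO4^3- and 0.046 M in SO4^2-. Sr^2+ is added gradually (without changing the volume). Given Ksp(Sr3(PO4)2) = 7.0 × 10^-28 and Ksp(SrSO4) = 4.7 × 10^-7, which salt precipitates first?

Precipitation of each salt starts when its ion product equals its Ksp.
For Sr3(PO4)2: 7.0 × 10^-28 = (0.056)^2 × [Sr^2+]^3  ⇒  [Sr^2+] = 6.1 × 10^-9 M.
For SrSO4: 4.7 × 10^-7 = 0.046 × [Sr^2+]  ⇒  [Sr^2+] = 1.0 × 10^-5 M.
The salt with the lower threshold [Sr^2+] precipitates first: Sr3(PO4)2.

Sr3(PO4)2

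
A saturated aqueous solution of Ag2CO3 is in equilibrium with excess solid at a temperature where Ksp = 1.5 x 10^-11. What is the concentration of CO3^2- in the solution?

Ag2CO3(s) ⇌ 2 Ag^+(aq) + CO3^2-(aq)
Ksp = [Ag^+]^2[CO3^2-]
If s mol/L of Ag2CO3 dissolves, [Ag^+] = 2s and [CO3^2-] = s.
So Ksp = (2s)^2 × s = 4s^3
s^3 = 1.5 x 10^-11 / 4, so s = 1.55 x 10^-4 M
[CO3^2-] = s = 1.6 x 10^-4 M

1.6 × 10^-4 M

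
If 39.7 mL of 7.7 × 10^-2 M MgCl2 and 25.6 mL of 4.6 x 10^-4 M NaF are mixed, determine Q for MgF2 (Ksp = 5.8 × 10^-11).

Total volume = 39.7 + 25.6 = 65.3 mL.
[Mg^2+] = 7.7 × 10^-2 × (39.7/65.3) = 4.68 x 10^-2 M
[F^-] = 4.6 × 10^-4 × (25.6/65.3) = 1.80 × 10^-4 M
MgF2(s) ⇌ Mg^2+ + 2 F^-, so Q = [Mg^2+][F^-]^2
Q = (4.68 × 10^-2)(1.80 × 10^-4)^2 = 1.5 x 10^-9
Q > Ksp, so MgF2 will precipitate.

Q ≈ 1.5 × 10^-9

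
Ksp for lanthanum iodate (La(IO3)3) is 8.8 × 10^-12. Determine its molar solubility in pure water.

La(IO3)3(s) <=> La^3+ + 3 IO3^-
Ksp = [La^3+][IO3^-]^3
With molar solubility s: [La^3+] = s, [IO3^-] = 3s.
Substituting: Ksp = s(3s)^3 = 27s^4
s^4 = 8.8 × 10^-12 / 27, so s = 7.6 × 10^-4 M

7.6 x 10^-4 M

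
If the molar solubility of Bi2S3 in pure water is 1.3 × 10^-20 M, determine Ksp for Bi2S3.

Bi2S3(s) ⇌ 2 Bi^3+(aq) + 3 S^2-(aq)
If s mol/L of Bi2S3 dissolves, [Bi^3+] = 2s and [S^2-] = 3s.
Ksp = [Bi^3+]^2[S^2-]^3
Substituting: Ksp = (2s)^2(3s)^3 = 108s^5
Ksp = 108 × (1.3 x 10^-20)^5 = 4.0 × 10^-98

Ksp ≈ 4.0 x 10^-98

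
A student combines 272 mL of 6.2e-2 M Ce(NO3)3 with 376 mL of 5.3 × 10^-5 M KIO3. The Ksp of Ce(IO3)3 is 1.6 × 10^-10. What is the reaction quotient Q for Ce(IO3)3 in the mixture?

Total volume = 272 + 376 = 648 mL.
[Ce^3+] = 6.2 x 10^-2 × (272/648) = 2.60 x 10^-2 M
[IO3^-] = 5.3 × 10^-5 × (376/648) = 3.08 × 10^-5 M
Ce(IO3)3(s) ⇌ Ce^3+ + 3 IO3^-, so Q = [Ce^3+][IO3^-]^3
Q = (2.60 × 10^-2)(3.08 × 10^-5)^3 = 7.6 × 10^-16
Q < Ksp, so no precipitate of Ce(IO3)3 forms.

7.6 × 10^-16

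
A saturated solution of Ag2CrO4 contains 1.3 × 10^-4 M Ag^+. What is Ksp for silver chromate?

Ksp = 1.1 × 10^-12

Ag2CrO4(s) ⇌ 2 Ag^+(aq) + CrO4^2-(aq)
Stoichiometry gives [CrO4^2-] = (1/2)[Ag^+] = 6.50 × 10^-5 M.
Ksp = [Ag^+]^2[CrO4^2-]
Ksp = (1.3 × 10^-4)^2 × 6.50 x 10^-5 = 1.1 × 10^-12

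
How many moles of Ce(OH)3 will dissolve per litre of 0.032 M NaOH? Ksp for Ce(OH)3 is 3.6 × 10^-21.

1.1 × 10^-16 M

Ce(OH)3(s) <=> Ce^3+(aq) + 3 OH^-(aq)
Ksp = [Ce^3+][OH^-]^3
Let s be the molar solubility in this solution. [Ce^3+] = s, [OH^-] = 0.032 + 3s ≈ 0.032 (since OH^- from NaOH dominates).
Ksp ≈ s × (0.032)^3
s = 1.1 × 10^-16 M
Check: 3s = 3.3 × 10^-16 ≪ 0.032, so the approximation is valid.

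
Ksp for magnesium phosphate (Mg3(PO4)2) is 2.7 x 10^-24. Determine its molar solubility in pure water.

Mg3(PO4)2(s) ⇌ 3 Mg^2+ + 2 PO4^3-
Ksp = [Mg^2+]^3[PO4^3-]^2
If s mol/L of Mg3(PO4)2 dissolves, [Mg^2+] = 3s and [PO4^3-] = 2s.
Substituting: Ksp = (3s)^3(2s)^2 = 108s^5
s = (2.7 x 10^-24 / 108)^(1/5) = 7.6 x 10^-6 M

s ≈ 7.6 x 10^-6 M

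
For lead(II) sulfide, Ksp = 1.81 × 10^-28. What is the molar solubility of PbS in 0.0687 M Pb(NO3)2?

PbS(s) <=> Pb^2+(aq) + S^2-(aq)
Ksp = [Pb^2+][S^2-]
If s mol/L dissolves here, [Pb^2+] = 0.0687 + s ≈ 0.0687, [S^2-] = s (since Pb^2+ from Pb(NO3)2 dominates).
Ksp ≈ 0.0687 × s
s = 2.63 × 10^-27 M
Check: s = 2.6 x 10^-27 ≪ 0.0687, so the approximation is valid.

s = 2.63 x 10^-27 M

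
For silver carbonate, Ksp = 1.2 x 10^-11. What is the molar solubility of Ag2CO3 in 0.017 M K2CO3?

s = 1.3 × 10^-5 M

Ag2CO3(s) ⇌ 2 Ag^+(aq) + CO3^2-(aq)
Ksp = [Ag^+]^2[CO3^2-]
If s mol/L dissolves here, [Ag^+] = 2s, [CO3^2-] = 0.017 + s ≈ 0.017 (Ksp is small, so little additional dissolves).
Ksp ≈ (2s)^2 × 0.017
s = 1.3 × 10^-5 M
Check: s = 1.3 × 10^-5 ≪ 0.017, so the approximation is valid.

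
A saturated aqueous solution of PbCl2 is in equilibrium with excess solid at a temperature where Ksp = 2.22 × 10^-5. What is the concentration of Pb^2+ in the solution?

[Pb^2+] ≈ 0.0177 M

PbCl2(s) ⇌ Pb^2+ + 2 Cl^-
Ksp = [Pb^2+][Cl^-]^2
With molar solubility s: [Pb^2+] = s, [Cl^-] = 2s.
Substituting: Ksp = s(2s)^2 = 4s^3
Solving, s = (2.22 × 10^-5/4)^(1/3) = 1.771 × 10^-2 M
[Pb^2+] = s = 1.77 × 10^-2 M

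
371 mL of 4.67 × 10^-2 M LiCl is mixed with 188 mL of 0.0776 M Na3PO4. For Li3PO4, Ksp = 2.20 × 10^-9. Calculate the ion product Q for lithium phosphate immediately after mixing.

Total volume = 371 + 188 = 559 mL.
[Li^+] = 4.67 × 10^-2 × (371/559) = 3.099 x 10^-2 M
[PO4^3-] = 7.76 x 10^-2 × (188/559) = 2.610 × 10^-2 M
Li3PO4(s) ⇌ 3 Li^+(aq) + PO4^3-(aq), so Q = [Li^+]^3[PO4^3-]
Q = (3.099 × 10^-2)^3(2.610 × 10^-2) = 7.77 x 10^-7
Q > Ksp, so Li3PO4 will precipitate.

7.77 × 10^-7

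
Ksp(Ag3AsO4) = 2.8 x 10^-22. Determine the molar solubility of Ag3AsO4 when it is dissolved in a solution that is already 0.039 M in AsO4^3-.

Ag3AsO4(s) ⇌ 3 Ag^+(aq) + AsO4^3-(aq)
Ksp = [Ag^+]^3[AsO4^3-]
Let s = moles of Ag3AsO4 that dissolve per litre. [Ag^+] = 3s, [AsO4^3-] = 0.039 + s ≈ 0.039 (Ksp is small, so little additional dissolves).
Ksp ≈ (3s)^3 × 0.039
s = 6.4 × 10^-8 M
Check: s = 6.4 × 10^-8 ≪ 0.039, so the approximation is valid.

6.4 × 10^-8 M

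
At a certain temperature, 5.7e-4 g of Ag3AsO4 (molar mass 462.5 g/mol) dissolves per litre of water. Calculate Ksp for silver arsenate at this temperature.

Molar solubility s = (5.7 × 10^-4 g/L) / (462.5 g/mol) = 1.23 × 10^-6 M.
Ag3AsO4(s) <=> 3 Ag^+ + AsO4^3-
With molar solubility s: [Ag^+] = 3s, [AsO4^3-] = s.
Ksp = [Ag^+]^3[AsO4^3-]
Ksp = (3s)^3s = 27s^4
Ksp = 27 × (1.23 × 10^-6)^4 = 6.2 x 10^-23

6.2e-23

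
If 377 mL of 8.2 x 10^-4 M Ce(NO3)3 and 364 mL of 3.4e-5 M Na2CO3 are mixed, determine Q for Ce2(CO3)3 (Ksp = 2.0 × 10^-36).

Total volume = 377 + 364 = 741 mL.
[Ce^3+] = 8.2 × 10^-4 × (377/741) = 4.17 x 10^-4 M
[CO3^2-] = 3.4 × 10^-5 × (364/741) = 1.67 x 10^-5 M
Ce2(CO3)3(s) ⇌ 2 Ce^3+(aq) + 3 CO3^2-(aq), so Q = [Ce^3+]^2[CO3^2-]^3
Q = (4.17 × 10^-4)^2(1.67 × 10^-5)^3 = 8.1 × 10^-22
Q > Ksp, so Ce2(CO3)3 will precipitate.

Q ≈ 8.1e-22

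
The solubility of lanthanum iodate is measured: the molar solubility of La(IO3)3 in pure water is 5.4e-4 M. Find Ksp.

La(IO3)3(s) <=> La^3+ + 3 IO3^-
If s mol/L of La(IO3)3 dissolves, [La^3+] = s and [IO3^-] = 3s.
Ksp = [La^3+][IO3^-]^3
So Ksp = s × (3s)^3 = 27s^4
With s = 5.4 x 10^-4: Ksp = 2.3 × 10^-12

Ksp ≈ 2.3 × 10^-12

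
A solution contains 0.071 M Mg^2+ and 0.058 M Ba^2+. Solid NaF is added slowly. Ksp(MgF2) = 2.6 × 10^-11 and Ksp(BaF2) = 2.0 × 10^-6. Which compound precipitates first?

Precipitation of each salt starts when its ion product equals its Ksp.
For MgF2: 2.6 × 10^-11 = 0.071 × [F^-]^2  ⇒  [F^-] = 1.9 x 10^-5 M.
For BaF2: 2.0 × 10^-6 = 0.058 × [F^-]^2  ⇒  [F^-] = 5.9 x 10^-3 M.
The salt with the lower threshold [F^-] precipitates first: MgF2.

MgF2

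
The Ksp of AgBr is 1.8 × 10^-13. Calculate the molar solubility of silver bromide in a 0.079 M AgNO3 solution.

s = 2.3e-12 M

AgBr(s) ⇌ Ag^+(aq) + Br^-(aq)
Ksp = [Ag^+][Br^-]
Let s be the molar solubility in this solution. [Ag^+] = 0.079 + s ≈ 0.079, [Br^-] = s (since Ag^+ from AgNO3 dominates).
Ksp ≈ 0.079 × s
s = 2.3 × 10^-12 M
Check: s = 2.3 x 10^-12 ≪ 0.079, so the approximation is valid.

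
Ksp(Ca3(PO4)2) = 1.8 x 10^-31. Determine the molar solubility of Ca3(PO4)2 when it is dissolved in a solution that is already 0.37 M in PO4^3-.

3.7 × 10^-11 M

Ca3(PO4)2(s) <=> 3 Ca^2+ + 2 PO4^3-
Ksp = [Ca^2+]^3[PO4^3-]^2
Let s = moles of Ca3(PO4)2 that dissolve per litre. [Ca^2+] = 3s, [PO4^3-] = 0.37 + 2s ≈ 0.37 (since the PO4^3- already present dominates).
Ksp ≈ (3s)^3 × (0.37)^2
s = 3.7 x 10^-11 M
Check: 2s = 7.3 × 10^-11 ≪ 0.37, so the approximation is valid.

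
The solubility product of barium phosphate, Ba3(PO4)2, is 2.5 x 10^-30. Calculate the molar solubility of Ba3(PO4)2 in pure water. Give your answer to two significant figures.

s ≈ 4.7e-7 M

Ba3(PO4)2(s) ⇌ 3 Ba^2+(aq) + 2 PO4^3-(aq)
Ksp = [Ba^2+]^3[PO4^3-]^2
For each mole of Ba3(PO4)2 that dissolves: [Ba^2+] = 3s, [PO4^3-] = 2s.
Ksp = (3s)^3(2s)^2 = 108s^5
s = (2.5 x 10^-30 / 108)^(1/5) = 4.7 × 10^-7 M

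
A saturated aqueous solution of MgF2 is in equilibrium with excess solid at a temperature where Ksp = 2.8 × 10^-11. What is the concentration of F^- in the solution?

[F^-] ≈ 3.8e-4 M

MgF2(s) ⇌ Mg^2+ + 2 F^-
Ksp = [Mg^2+][F^-]^2
With molar solubility s: [Mg^2+] = s, [F^-] = 2s.
Substituting: Ksp = s(2s)^2 = 4s^3
s^3 = 2.8 × 10^-11 / 4, so s = 1.91 × 10^-4 M
[F^-] = 2s = 3.8 x 10^-4 M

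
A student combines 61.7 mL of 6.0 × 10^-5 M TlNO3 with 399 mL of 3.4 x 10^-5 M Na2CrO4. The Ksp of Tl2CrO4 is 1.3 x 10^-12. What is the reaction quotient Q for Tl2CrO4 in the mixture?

Total volume = 61.7 + 399 = 460.7 mL.
[Tl^+] = 6.0 × 10^-5 × (61.7/460.7) = 8.04 × 10^-6 M
[CrO4^2-] = 3.4 × 10^-5 × (399/460.7) = 2.94 × 10^-5 M
Tl2CrO4(s) ⇌ 2 Tl^+ + CrO4^2-, so Q = [Tl^+]^2[CrO4^2-]
Q = (8.04 × 10^-6)^2(2.94 x 10^-5) = 1.9 × 10^-15
Q < Ksp, so no precipitate of Tl2CrO4 forms.

Q = 1.9 x 10^-15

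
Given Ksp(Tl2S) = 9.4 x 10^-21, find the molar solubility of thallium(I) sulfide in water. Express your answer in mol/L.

Tl2S(s) <=> 2 Tl^+ + S^2-
Ksp = [Tl^+]^2[S^2-]
If s mol/L of Tl2S dissolves, [Tl^+] = 2s and [S^2-] = s.
Substituting: Ksp = (2s)^2s = 4s^3
s = (9.4 x 10^-21 / 4)^(1/3) = 1.3 × 10^-7 M

1.3 × 10^-7 M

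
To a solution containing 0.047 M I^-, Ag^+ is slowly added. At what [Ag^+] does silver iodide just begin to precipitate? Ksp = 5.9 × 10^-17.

AgI(s) ⇌ Ag^+(aq) + I^-(aq)
Ksp = [Ag^+][I^-]
Precipitation begins when Q = Ksp. With [I^-] = 0.047 M:
5.9 × 10^-17 = (0.047) × [Ag^+]
[Ag^+] = (5.9 × 10^-17 / 4.7 × 10^-2) = 1.3 x 10^-15 M

[Ag^+] ≈ 1.3 x 10^-15 M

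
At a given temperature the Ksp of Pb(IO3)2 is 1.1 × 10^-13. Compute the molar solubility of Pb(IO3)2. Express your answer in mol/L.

3.0 × 10^-5 M

Pb(IO3)2(s) ⇌ Pb^2+ + 2 IO3^-
Ksp = [Pb^2+][IO3^-]^2
For each mole of Pb(IO3)2 that dissolves: [Pb^2+] = s, [IO3^-] = 2s.
Ksp = s(2s)^2 = 4s^3
Solving, s = (1.1 × 10^-13/4)^(1/3) = 3.0 × 10^-5 M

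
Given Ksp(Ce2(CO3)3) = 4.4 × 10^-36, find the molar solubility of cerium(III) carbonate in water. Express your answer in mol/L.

s = 3.3 x 10^-8 M

Ce2(CO3)3(s) ⇌ 2 Ce^3+(aq) + 3 CO3^2-(aq)
Ksp = [Ce^3+]^2[CO3^2-]^3
Let s = molar solubility. Then [Ce^3+] = 2s and [CO3^2-] = 3s.
Substituting: Ksp = (2s)^2(3s)^3 = 108s^5
s^5 = 4.4 × 10^-36 / 108, so s = 3.3 x 10^-8 M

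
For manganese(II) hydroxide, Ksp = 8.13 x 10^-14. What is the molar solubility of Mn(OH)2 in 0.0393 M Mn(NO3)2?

7.19e-7 M

Mn(OH)2(s) ⇌ Mn^2+(aq) + 2 OH^-(aq)
Ksp = [Mn^2+][OH^-]^2
If s mol/L dissolves here, [Mn^2+] = 0.0393 + s ≈ 0.0393, [OH^-] = 2s (Ksp is small, so little additional dissolves).
Ksp ≈ 0.0393 × (2s)^2
s = 7.19 × 10^-7 M
Check: s = 7.2 × 10^-7 ≪ 0.0393, so the approximation is valid.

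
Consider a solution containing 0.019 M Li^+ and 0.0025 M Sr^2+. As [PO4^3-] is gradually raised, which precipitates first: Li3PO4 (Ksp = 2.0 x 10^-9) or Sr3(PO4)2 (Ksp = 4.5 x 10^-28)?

Precipitation of each salt starts when its ion product equals its Ksp.
For Li3PO4: 2.0 x 10^-9 = (0.019)^3 × [PO4^3-]  ⇒  [PO4^3-] = 2.9 x 10^-4 M.
For Sr3(PO4)2: 4.5 x 10^-28 = (0.0025)^3 × [PO4^3-]^2  ⇒  [PO4^3-] = 1.7 x 10^-10 M.
The salt with the lower threshold [PO4^3-] precipitates first: Sr3(PO4)2.

Sr3(PO4)2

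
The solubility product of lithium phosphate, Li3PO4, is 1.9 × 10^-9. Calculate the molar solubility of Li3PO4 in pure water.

Li3PO4(s) ⇌ 3 Li^+ + PO4^3-
Ksp = [Li^+]^3[PO4^3-]
Let s = molar solubility. Then [Li^+] = 3s and [PO4^3-] = s.
So Ksp = (3s)^3 × s = 27s^4
s^4 = 1.9 × 10^-9 / 27, so s = 2.9 × 10^-3 M

s = 2.9 × 10^-3 M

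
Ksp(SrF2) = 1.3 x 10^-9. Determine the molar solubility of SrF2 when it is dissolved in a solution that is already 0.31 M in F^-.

s ≈ 1.4 x 10^-8 M

SrF2(s) <=> Sr^2+ + 2 F^-
Ksp = [Sr^2+][F^-]^2
If s mol/L dissolves here, [Sr^2+] = s, [F^-] = 0.31 + 2s ≈ 0.31 (common-ion effect: F^- is already 0.31 M).
Ksp ≈ s × (0.31)^2
s = 1.4 × 10^-8 M
Check: 2s = 2.7 x 10^-8 ≪ 0.31, so the approximation is valid.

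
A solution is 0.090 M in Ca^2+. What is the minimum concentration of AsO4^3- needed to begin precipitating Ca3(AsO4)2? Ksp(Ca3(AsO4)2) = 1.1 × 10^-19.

Ca3(AsO4)2(s) <=> 3 Ca^2+ + 2 AsO4^3-
Ksp = [Ca^2+]^3[AsO4^3-]^2
Precipitation begins when Q = Ksp. With [Ca^2+] = 0.090 M:
1.1 × 10^-19 = (0.090)^3 × [AsO4^3-]^2
[AsO4^3-] = (1.1 × 10^-19 / 7.29 × 10^-4)^(1/2) = 1.2 × 10^-8 M

[AsO4^3-] = 1.2 × 10^-8 M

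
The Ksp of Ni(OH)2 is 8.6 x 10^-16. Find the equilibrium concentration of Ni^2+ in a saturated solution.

Ni(OH)2(s) <=> Ni^2+(aq) + 2 OH^-(aq)
Ksp = [Ni^2+][OH^-]^2
Let s = molar solubility. Then [Ni^2+] = s and [OH^-] = 2s.
So Ksp = s × (2s)^2 = 4s^3
s^3 = 8.6 x 10^-16 / 4, so s = 5.99 × 10^-6 M
[Ni^2+] = s = 6.0 x 10^-6 M

[Ni^2+] ≈ 6.0 × 10^-6 M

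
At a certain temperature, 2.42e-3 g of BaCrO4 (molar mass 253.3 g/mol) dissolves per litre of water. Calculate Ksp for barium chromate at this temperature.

Molar solubility s = (2.42 × 10^-3 g/L) / (253.3 g/mol) = 9.554 × 10^-6 M.
BaCrO4(s) ⇌ Ba^2+ + CrO4^2-
For each mole of BaCrO4 that dissolves: [Ba^2+] = s, [CrO4^2-] = s.
Ksp = [Ba^2+][CrO4^2-]
Ksp = (s)(s) = s^2
Ksp = (9.554 x 10^-6)^2 = 9.13 × 10^-11

Ksp = 9.13 × 10^-11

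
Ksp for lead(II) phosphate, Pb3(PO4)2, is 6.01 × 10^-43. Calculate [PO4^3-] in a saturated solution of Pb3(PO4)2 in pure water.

[PO4^3-] = 2.82 × 10^-9 M

Pb3(PO4)2(s) <=> 3 Pb^2+(aq) + 2 PO4^3-(aq)
Ksp = [Pb^2+]^3[PO4^3-]^2
For each mole of Pb3(PO4)2 that dissolves: [Pb^2+] = 3s, [PO4^3-] = 2s.
Substituting: Ksp = (3s)^3(2s)^2 = 108s^5
Solving, s = (6.01 × 10^-43/108)^(1/5) = 1.410 × 10^-9 M
[PO4^3-] = 2s = 2.82 x 10^-9 M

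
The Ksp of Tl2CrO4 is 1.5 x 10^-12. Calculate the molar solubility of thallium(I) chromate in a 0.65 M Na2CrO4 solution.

Tl2CrO4(s) <=> 2 Tl^+(aq) + CrO4^2-(aq)
Ksp = [Tl^+]^2[CrO4^2-]
If s mol/L dissolves here, [Tl^+] = 2s, [CrO4^2-] = 0.65 + s ≈ 0.65 (since CrO4^2- from Na2CrO4 dominates).
Ksp ≈ (2s)^2 × 0.65
s = 7.6 × 10^-7 M
Check: s = 7.6 × 10^-7 ≪ 0.65, so the approximation is valid.

s ≈ 7.6 × 10^-7 M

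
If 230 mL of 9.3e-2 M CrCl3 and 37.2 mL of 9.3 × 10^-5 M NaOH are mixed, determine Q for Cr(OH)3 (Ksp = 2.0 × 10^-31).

Q ≈ 1.7e-16

Total volume = 230 + 37.2 = 267.2 mL.
[Cr^3+] = 9.3 x 10^-2 × (230/267.2) = 8.01 × 10^-2 M
[OH^-] = 9.3 × 10^-5 × (37.2/267.2) = 1.29 × 10^-5 M
Cr(OH)3(s) ⇌ Cr^3+ + 3 OH^-, so Q = [Cr^3+][OH^-]^3
Q = (8.01 × 10^-2)(1.29 × 10^-5)^3 = 1.7 × 10^-16
Q > Ksp, so Cr(OH)3 will precipitate.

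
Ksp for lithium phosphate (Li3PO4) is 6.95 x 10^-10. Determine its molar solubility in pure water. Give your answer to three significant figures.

s ≈ 2.25e-3 M

Li3PO4(s) ⇌ 3 Li^+ + PO4^3-
Ksp = [Li^+]^3[PO4^3-]
If s mol/L of Li3PO4 dissolves, [Li^+] = 3s and [PO4^3-] = s.
Substituting: Ksp = (3s)^3s = 27s^4
s^4 = 6.95 x 10^-10 / 27, so s = 2.25 × 10^-3 M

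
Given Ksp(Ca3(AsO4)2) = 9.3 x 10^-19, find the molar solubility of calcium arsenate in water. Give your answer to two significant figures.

Ca3(AsO4)2(s) ⇌ 3 Ca^2+ + 2 AsO4^3-
Ksp = [Ca^2+]^3[AsO4^3-]^2
With molar solubility s: [Ca^2+] = 3s, [AsO4^3-] = 2s.
Ksp = (3s)^3(2s)^2 = 108s^5
Solving, s = (9.3 x 10^-19/108)^(1/5) = 9.7 × 10^-5 M

s ≈ 9.7e-5 M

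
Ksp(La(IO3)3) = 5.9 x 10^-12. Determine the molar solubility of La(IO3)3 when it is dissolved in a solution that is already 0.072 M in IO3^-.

s ≈ 1.6e-8 M

La(IO3)3(s) ⇌ La^3+ + 3 IO3^-
Ksp = [La^3+][IO3^-]^3
Let s = moles of La(IO3)3 that dissolve per litre. [La^3+] = s, [IO3^-] = 0.072 + 3s ≈ 0.072 (common-ion effect: IO3^- is already 0.072 M).
Ksp ≈ s × (0.072)^3
s = 1.6 × 10^-8 M
Check: 3s = 4.7 × 10^-8 ≪ 0.072, so the approximation is valid.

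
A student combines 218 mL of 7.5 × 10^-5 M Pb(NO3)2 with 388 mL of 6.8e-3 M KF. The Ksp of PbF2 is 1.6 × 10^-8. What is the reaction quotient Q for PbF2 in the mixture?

Total volume = 218 + 388 = 606 mL.
[Pb^2+] = 7.5 × 10^-5 × (218/606) = 2.70 × 10^-5 M
[F^-] = 6.8 x 10^-3 × (388/606) = 4.35 × 10^-3 M
PbF2(s) <=> Pb^2+ + 2 F^-, so Q = [Pb^2+][F^-]^2
Q = (2.70 × 10^-5)(4.35 × 10^-3)^2 = 5.1 × 10^-10
Q < Ksp, so no precipitate of PbF2 forms.

5.1e-10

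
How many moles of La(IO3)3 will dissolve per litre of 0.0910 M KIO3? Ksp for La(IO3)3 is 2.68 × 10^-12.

La(IO3)3(s) ⇌ La^3+(aq) + 3 IO3^-(aq)
Ksp = [La^3+][IO3^-]^3
If s mol/L dissolves here, [La^3+] = s, [IO3^-] = 0.0910 + 3s ≈ 0.0910 (common-ion effect: IO3^- is already 0.0910 M).
Ksp ≈ s × (0.0910)^3
s = 3.56 × 10^-9 M
Check: 3s = 1.1 × 10^-8 ≪ 0.0910, so the approximation is valid.

3.56 x 10^-9 M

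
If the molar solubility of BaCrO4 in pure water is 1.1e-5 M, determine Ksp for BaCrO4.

BaCrO4(s) ⇌ Ba^2+ + CrO4^2-
With molar solubility s: [Ba^2+] = s, [CrO4^2-] = s.
Ksp = [Ba^2+][CrO4^2-]
Ksp = s × s = s^2
With s = 1.1 x 10^-5: Ksp = 1.2 × 10^-10

1.2e-10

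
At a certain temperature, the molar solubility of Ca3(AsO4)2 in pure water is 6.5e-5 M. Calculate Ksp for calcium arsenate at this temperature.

Ca3(AsO4)2(s) <=> 3 Ca^2+ + 2 AsO4^3-
If s mol/L of Ca3(AsO4)2 dissolves, [Ca^2+] = 3s and [AsO4^3-] = 2s.
Ksp = [Ca^2+]^3[AsO4^3-]^2
Substituting: Ksp = (3s)^3(2s)^2 = 108s^5
With s = 6.5 × 10^-5: Ksp = 1.3 × 10^-19

Ksp ≈ 1.3e-19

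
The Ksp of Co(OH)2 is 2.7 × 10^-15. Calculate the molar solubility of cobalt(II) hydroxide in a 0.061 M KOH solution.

s ≈ 7.3 × 10^-13 M

Co(OH)2(s) ⇌ Co^2+(aq) + 2 OH^-(aq)
Ksp = [Co^2+][OH^-]^2
Let s be the molar solubility in this solution. [Co^2+] = s, [OH^-] = 0.061 + 2s ≈ 0.061 (since OH^- from KOH dominates).
Ksp ≈ s × (0.061)^2
s = 7.3 × 10^-13 M
Check: 2s = 1.5 × 10^-12 ≪ 0.061, so the approximation is valid.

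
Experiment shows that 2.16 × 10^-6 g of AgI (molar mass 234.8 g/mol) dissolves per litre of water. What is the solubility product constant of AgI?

Molar solubility s = (2.16 x 10^-6 g/L) / (234.8 g/mol) = 9.199 x 10^-9 M.
AgI(s) <=> Ag^+ + I^-
If s mol/L of AgI dissolves, [Ag^+] = s and [I^-] = s.
Ksp = [Ag^+][I^-]
Ksp = s^2
With s = 9.199 x 10^-9: Ksp = 8.46 × 10^-17

8.46 × 10^-17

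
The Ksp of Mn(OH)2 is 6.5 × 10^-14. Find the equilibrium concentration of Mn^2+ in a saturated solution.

[Mn^2+] = 2.5e-5 M

Mn(OH)2(s) ⇌ Mn^2+ + 2 OH^-
Ksp = [Mn^2+][OH^-]^2
For each mole of Mn(OH)2 that dissolves: [Mn^2+] = s, [OH^-] = 2s.
Ksp = s(2s)^2 = 4s^3
s = (6.5 × 10^-14 / 4)^(1/3) = 2.53 × 10^-5 M
[Mn^2+] = s = 2.5 × 10^-5 M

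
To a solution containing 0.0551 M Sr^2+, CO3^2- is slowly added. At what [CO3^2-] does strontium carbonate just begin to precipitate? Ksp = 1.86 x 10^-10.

SrCO3(s) <=> Sr^2+ + CO3^2-
Ksp = [Sr^2+][CO3^2-]
Precipitation begins when Q = Ksp. With [Sr^2+] = 0.0551 M:
1.86 x 10^-10 = (0.0551) × [CO3^2-]
[CO3^2-] = (1.86 x 10^-10 / 5.51 × 10^-2) = 3.38 × 10^-9 M

[CO3^2-] ≈ 3.38 × 10^-9 M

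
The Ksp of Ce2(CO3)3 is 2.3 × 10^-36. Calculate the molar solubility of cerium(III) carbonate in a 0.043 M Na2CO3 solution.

Ce2(CO3)3(s) ⇌ 2 Ce^3+(aq) + 3 CO3^2-(aq)
Ksp = [Ce^3+]^2[CO3^2-]^3
Let s be the molar solubility in this solution. [Ce^3+] = 2s, [CO3^2-] = 0.043 + 3s ≈ 0.043 (since CO3^2- from Na2CO3 dominates).
Ksp ≈ (2s)^2 × (0.043)^3
s = 8.5 × 10^-17 M
Check: 3s = 2.6 × 10^-16 ≪ 0.043, so the approximation is valid.

8.5e-17 M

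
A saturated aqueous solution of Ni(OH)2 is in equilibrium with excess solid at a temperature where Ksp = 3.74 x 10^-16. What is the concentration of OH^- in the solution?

Ni(OH)2(s) <=> Ni^2+ + 2 OH^-
Ksp = [Ni^2+][OH^-]^2
With molar solubility s: [Ni^2+] = s, [OH^-] = 2s.
Substituting: Ksp = s(2s)^2 = 4s^3
Solving, s = (3.74 x 10^-16/4)^(1/3) = 4.539 × 10^-6 M
[OH^-] = 2s = 9.08 x 10^-6 M

[OH^-] = 9.08e-6 M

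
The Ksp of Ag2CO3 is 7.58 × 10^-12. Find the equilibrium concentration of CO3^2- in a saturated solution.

Ag2CO3(s) ⇌ 2 Ag^+ + CO3^2-
Ksp = [Ag^+]^2[CO3^2-]
For each mole of Ag2CO3 that dissolves: [Ag^+] = 2s, [CO3^2-] = s.
Ksp = (2s)^2s = 4s^3
Solving, s = (7.58 × 10^-12/4)^(1/3) = 1.237 x 10^-4 M
[CO3^2-] = s = 1.24 x 10^-4 M

1.24e-4 M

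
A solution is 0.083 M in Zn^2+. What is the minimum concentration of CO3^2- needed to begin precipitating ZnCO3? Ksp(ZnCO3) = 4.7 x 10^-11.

5.7 × 10^-10 M

ZnCO3(s) <=> Zn^2+ + CO3^2-
Ksp = [Zn^2+][CO3^2-]
Precipitation begins when Q = Ksp. With [Zn^2+] = 0.083 M:
4.7 x 10^-11 = (0.083) × [CO3^2-]
[CO3^2-] = (4.7 x 10^-11 / 8.3 x 10^-2) = 5.7 × 10^-10 M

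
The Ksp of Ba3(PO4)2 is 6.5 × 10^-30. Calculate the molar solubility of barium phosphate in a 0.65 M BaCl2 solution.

s ≈ 2.4 x 10^-15 M

Ba3(PO4)2(s) ⇌ 3 Ba^2+(aq) + 2 PO4^3-(aq)
Ksp = [Ba^2+]^3[PO4^3-]^2
Let s = moles of Ba3(PO4)2 that dissolve per litre. [Ba^2+] = 0.65 + 3s ≈ 0.65, [PO4^3-] = 2s (since Ba^2+ from BaCl2 dominates).
Ksp ≈ (0.65)^3 × (2s)^2
s = 2.4 x 10^-15 M
Check: 3s = 7.3 × 10^-15 ≪ 0.65, so the approximation is valid.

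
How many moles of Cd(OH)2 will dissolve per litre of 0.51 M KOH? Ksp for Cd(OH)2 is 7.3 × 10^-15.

s ≈ 2.8 × 10^-14 M

Cd(OH)2(s) ⇌ Cd^2+ + 2 OH^-
Ksp = [Cd^2+][OH^-]^2
Let s be the molar solubility in this solution. [Cd^2+] = s, [OH^-] = 0.51 + 2s ≈ 0.51 (common-ion effect: OH^- is already 0.51 M).
Ksp ≈ s × (0.51)^2
s = 2.8 × 10^-14 M
Check: 2s = 5.6 x 10^-14 ≪ 0.51, so the approximation is valid.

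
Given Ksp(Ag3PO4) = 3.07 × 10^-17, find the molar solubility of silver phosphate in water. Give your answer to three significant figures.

s = 3.27e-5 M

Ag3PO4(s) ⇌ 3 Ag^+ + PO4^3-
Ksp = [Ag^+]^3[PO4^3-]
If s mol/L of Ag3PO4 dissolves, [Ag^+] = 3s and [PO4^3-] = s.
So Ksp = (3s)^3 × s = 27s^4
Solving, s = (3.07 × 10^-17/27)^(1/4) = 3.27 x 10^-5 M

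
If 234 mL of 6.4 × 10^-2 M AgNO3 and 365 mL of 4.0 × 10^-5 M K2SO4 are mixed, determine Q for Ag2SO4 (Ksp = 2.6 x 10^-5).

1.5e-8

Total volume = 234 + 365 = 599 mL.
[Ag^+] = 6.4 × 10^-2 × (234/599) = 2.50 x 10^-2 M
[SO4^2-] = 4.0 × 10^-5 × (365/599) = 2.44 x 10^-5 M
Ag2SO4(s) ⇌ 2 Ag^+ + SO4^2-, so Q = [Ag^+]^2[SO4^2-]
Q = (2.50 x 10^-2)^2(2.44 x 10^-5) = 1.5 × 10^-8
Q < Ksp, so no precipitate of Ag2SO4 forms.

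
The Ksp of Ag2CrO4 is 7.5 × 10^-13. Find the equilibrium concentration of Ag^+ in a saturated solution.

Ag2CrO4(s) ⇌ 2 Ag^+(aq) + CrO4^2-(aq)
Ksp = [Ag^+]^2[CrO4^2-]
For each mole of Ag2CrO4 that dissolves: [Ag^+] = 2s, [CrO4^2-] = s.
So Ksp = (2s)^2 × s = 4s^3
Solving, s = (7.5 × 10^-13/4)^(1/3) = 5.72 × 10^-5 M
[Ag^+] = 2s = 1.1 × 10^-4 M

[Ag^+] ≈ 1.1 × 10^-4 M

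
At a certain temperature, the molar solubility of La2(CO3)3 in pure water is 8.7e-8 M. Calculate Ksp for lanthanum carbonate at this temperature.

Ksp = 5.4 x 10^-34

La2(CO3)3(s) <=> 2 La^3+ + 3 CO3^2-
For each mole of La2(CO3)3 that dissolves: [La^3+] = 2s, [CO3^2-] = 3s.
Ksp = [La^3+]^2[CO3^2-]^3
Ksp = (2s)^2(3s)^3 = 108s^5
Ksp = 108 × (8.7 × 10^-8)^5 = 5.4 × 10^-34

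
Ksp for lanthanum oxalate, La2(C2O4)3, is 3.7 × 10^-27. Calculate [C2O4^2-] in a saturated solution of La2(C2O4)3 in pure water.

La2(C2O4)3(s) ⇌ 2 La^3+ + 3 C2O4^2-
Ksp = [La^3+]^2[C2O4^2-]^3
Let s = molar solubility. Then [La^3+] = 2s and [C2O4^2-] = 3s.
Ksp = (2s)^2(3s)^3 = 108s^5
s = (3.7 × 10^-27 / 108)^(1/5) = 2.03 × 10^-6 M
[C2O4^2-] = 3s = 6.1 x 10^-6 M

6.1 × 10^-6 M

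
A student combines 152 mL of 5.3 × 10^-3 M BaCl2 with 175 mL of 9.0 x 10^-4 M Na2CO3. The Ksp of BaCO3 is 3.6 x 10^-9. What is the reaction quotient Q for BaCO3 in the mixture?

Q = 1.2 × 10^-6

Total volume = 152 + 175 = 327 mL.
[Ba^2+] = 5.3 × 10^-3 × (152/327) = 2.46 x 10^-3 M
[CO3^2-] = 9.0 × 10^-4 × (175/327) = 4.82 x 10^-4 M
BaCO3(s) ⇌ Ba^2+ + CO3^2-, so Q = [Ba^2+][CO3^2-]
Q = (2.46 × 10^-3)(4.82 × 10^-4) = 1.2 × 10^-6
Q > Ksp, so BaCO3 will precipitate.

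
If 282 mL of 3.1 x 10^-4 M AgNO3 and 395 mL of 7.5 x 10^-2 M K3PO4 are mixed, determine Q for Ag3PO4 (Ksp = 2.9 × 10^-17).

Total volume = 282 + 395 = 677 mL.
[Ag^+] = 3.1 × 10^-4 × (282/677) = 1.29 x 10^-4 M
[PO4^3-] = 7.5 x 10^-2 × (395/677) = 4.38 × 10^-2 M
Ag3PO4(s) ⇌ 3 Ag^+(aq) + PO4^3-(aq), so Q = [Ag^+]^3[PO4^3-]
Q = (1.29 × 10^-4)^3(4.38 x 10^-2) = 9.4 × 10^-14
Q > Ksp, so Ag3PO4 will precipitate.

Q ≈ 9.4 x 10^-14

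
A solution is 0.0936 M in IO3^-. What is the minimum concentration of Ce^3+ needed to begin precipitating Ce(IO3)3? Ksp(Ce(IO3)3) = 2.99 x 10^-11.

Ce(IO3)3(s) <=> Ce^3+(aq) + 3 IO3^-(aq)
Ksp = [Ce^3+][IO3^-]^3
Precipitation begins when Q = Ksp. With [IO3^-] = 0.0936 M:
2.99 x 10^-11 = (0.0936)^3 × [Ce^3+]
[Ce^3+] = (2.99 x 10^-11 / 8.200 x 10^-4) = 3.65 × 10^-8 M

[Ce^3+] ≈ 3.65 x 10^-8 M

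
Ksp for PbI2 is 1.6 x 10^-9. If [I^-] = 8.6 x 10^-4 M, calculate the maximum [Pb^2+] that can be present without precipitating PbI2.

[Pb^2+] = 2.2 × 10^-3 M

PbI2(s) ⇌ Pb^2+ + 2 I^-
Ksp = [Pb^2+][I^-]^2
Precipitation begins when Q = Ksp. With [I^-] = 8.6 x 10^-4 M:
1.6 x 10^-9 = (8.6 x 10^-4)^2 × [Pb^2+]
[Pb^2+] = (1.6 x 10^-9 / 7.40 x 10^-7) = 2.2 x 10^-3 M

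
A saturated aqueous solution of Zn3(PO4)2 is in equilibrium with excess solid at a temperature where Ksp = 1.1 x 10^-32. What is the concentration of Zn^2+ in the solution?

4.8 × 10^-7 M

Zn3(PO4)2(s) ⇌ 3 Zn^2+(aq) + 2 PO4^3-(aq)
Ksp = [Zn^2+]^3[PO4^3-]^2
If s mol/L of Zn3(PO4)2 dissolves, [Zn^2+] = 3s and [PO4^3-] = 2s.
Substituting: Ksp = (3s)^3(2s)^2 = 108s^5
s = (1.1 x 10^-32 / 108)^(1/5) = 1.59 × 10^-7 M
[Zn^2+] = 3s = 4.8 x 10^-7 M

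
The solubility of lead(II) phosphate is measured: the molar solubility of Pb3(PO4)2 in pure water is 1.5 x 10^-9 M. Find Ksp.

Ksp = 8.2 × 10^-43

Pb3(PO4)2(s) <=> 3 Pb^2+ + 2 PO4^3-
If s mol/L of Pb3(PO4)2 dissolves, [Pb^2+] = 3s and [PO4^3-] = 2s.
Ksp = [Pb^2+]^3[PO4^3-]^2
Ksp = (3s)^3(2s)^2 = 108s^5
With s = 1.5 x 10^-9: Ksp = 8.2 × 10^-43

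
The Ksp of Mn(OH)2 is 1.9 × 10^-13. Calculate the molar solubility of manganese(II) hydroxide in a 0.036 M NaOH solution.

s = 1.5e-10 M

Mn(OH)2(s) ⇌ Mn^2+ + 2 OH^-
Ksp = [Mn^2+][OH^-]^2
Let s = moles of Mn(OH)2 that dissolve per litre. [Mn^2+] = s, [OH^-] = 0.036 + 2s ≈ 0.036 (Ksp is small, so little additional dissolves).
Ksp ≈ s × (0.036)^2
s = 1.5 × 10^-10 M
Check: 2s = 2.9 × 10^-10 ≪ 0.036, so the approximation is valid.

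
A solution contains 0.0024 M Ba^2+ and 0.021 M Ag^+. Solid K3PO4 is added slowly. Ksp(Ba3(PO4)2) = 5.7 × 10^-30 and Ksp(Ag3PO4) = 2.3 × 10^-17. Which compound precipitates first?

Ag3PO4

Precipitation of each salt starts when its ion product equals its Ksp.
For Ba3(PO4)2: 5.7 × 10^-30 = (0.0024)^3 × [PO4^3-]^2  ⇒  [PO4^3-] = 2.0 × 10^-11 M.
For Ag3PO4: 2.3 × 10^-17 = (0.021)^3 × [PO4^3-]  ⇒  [PO4^3-] = 2.5 × 10^-12 M.
The salt with the lower threshold [PO4^3-] precipitates first: Ag3PO4.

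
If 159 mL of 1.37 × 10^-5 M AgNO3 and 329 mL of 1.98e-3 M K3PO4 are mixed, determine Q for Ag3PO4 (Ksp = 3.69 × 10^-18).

Q = 1.19 × 10^-19

Total volume = 159 + 329 = 488 mL.
[Ag^+] = 1.37 × 10^-5 × (159/488) = 4.464 × 10^-6 M
[PO4^3-] = 1.98 × 10^-3 × (329/488) = 1.335 × 10^-3 M
Ag3PO4(s) ⇌ 3 Ag^+ + PO4^3-, so Q = [Ag^+]^3[PO4^3-]
Q = (4.464 x 10^-6)^3(1.335 x 10^-3) = 1.19 × 10^-19
Q < Ksp, so no precipitate of Ag3PO4 forms.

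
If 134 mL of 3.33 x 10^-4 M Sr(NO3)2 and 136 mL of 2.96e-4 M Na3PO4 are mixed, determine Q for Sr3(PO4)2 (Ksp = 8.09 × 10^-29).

Total volume = 134 + 136 = 270 mL.
[Sr^2+] = 3.33 x 10^-4 × (134/270) = 1.653 × 10^-4 M
[PO4^3-] = 2.96 x 10^-4 × (136/270) = 1.491 x 10^-4 M
Sr3(PO4)2(s) ⇌ 3 Sr^2+(aq) + 2 PO4^3-(aq), so Q = [Sr^2+]^3[PO4^3-]^2
Q = (1.653 × 10^-4)^3(1.491 x 10^-4)^2 = 1.00 × 10^-19
Q > Ksp, so Sr3(PO4)2 will precipitate.

1.00 x 10^-19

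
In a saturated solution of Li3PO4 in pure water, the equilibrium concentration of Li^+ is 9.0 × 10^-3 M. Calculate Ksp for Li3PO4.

Li3PO4(s) <=> 3 Li^+ + PO4^3-
Stoichiometry gives [PO4^3-] = (1/3)[Li^+] = 3.00 x 10^-3 M.
Ksp = [Li^+]^3[PO4^3-]
Ksp = (9.0 × 10^-3)^3 × 3.00 × 10^-3 = 2.2 × 10^-9

2.2 x 10^-9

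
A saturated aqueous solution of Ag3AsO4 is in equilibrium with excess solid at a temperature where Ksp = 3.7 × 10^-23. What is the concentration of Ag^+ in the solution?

Ag3AsO4(s) <=> 3 Ag^+(aq) + AsO4^3-(aq)
Ksp = [Ag^+]^3[AsO4^3-]
Let s = molar solubility. Then [Ag^+] = 3s and [AsO4^3-] = s.
Ksp = (3s)^3s = 27s^4
s^4 = 3.7 × 10^-23 / 27, so s = 1.08 × 10^-6 M
[Ag^+] = 3s = 3.2 × 10^-6 M

3.2e-6 M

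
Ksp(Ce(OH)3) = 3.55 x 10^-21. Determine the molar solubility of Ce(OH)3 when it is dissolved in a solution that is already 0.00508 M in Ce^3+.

Ce(OH)3(s) ⇌ Ce^3+ + 3 OH^-
Ksp = [Ce^3+][OH^-]^3
Let s be the molar solubility in this solution. [Ce^3+] = 0.00508 + s ≈ 0.00508, [OH^-] = 3s (common-ion effect: Ce^3+ is already 0.00508 M).
Ksp ≈ 0.00508 × (3s)^3
s = 2.96 × 10^-7 M
Check: s = 3.0 x 10^-7 ≪ 0.00508, so the approximation is valid.

2.96e-7 M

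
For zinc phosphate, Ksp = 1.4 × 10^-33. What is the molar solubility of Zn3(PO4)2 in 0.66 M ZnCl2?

Zn3(PO4)2(s) <=> 3 Zn^2+ + 2 PO4^3-
Ksp = [Zn^2+]^3[PO4^3-]^2
Let s = moles of Zn3(PO4)2 that dissolve per litre. [Zn^2+] = 0.66 + 3s ≈ 0.66, [PO4^3-] = 2s (common-ion effect: Zn^2+ is already 0.66 M).
Ksp ≈ (0.66)^3 × (2s)^2
s = 3.5 x 10^-17 M
Check: 3s = 1.0 × 10^-16 ≪ 0.66, so the approximation is valid.

s = 3.5 × 10^-17 M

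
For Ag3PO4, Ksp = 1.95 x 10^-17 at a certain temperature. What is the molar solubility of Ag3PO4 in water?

s = 2.92 x 10^-5 M

Ag3PO4(s) ⇌ 3 Ag^+(aq) + PO4^3-(aq)
Ksp = [Ag^+]^3[PO4^3-]
Let s = molar solubility. Then [Ag^+] = 3s and [PO4^3-] = s.
Substituting: Ksp = (3s)^3s = 27s^4
s^4 = 1.95 x 10^-17 / 27, so s = 2.92 × 10^-5 M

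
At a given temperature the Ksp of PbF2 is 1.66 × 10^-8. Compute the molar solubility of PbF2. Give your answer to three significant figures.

PbF2(s) ⇌ Pb^2+(aq) + 2 F^-(aq)
Ksp = [Pb^2+][F^-]^2
For each mole of PbF2 that dissolves: [Pb^2+] = s, [F^-] = 2s.
Substituting: Ksp = s(2s)^2 = 4s^3
Solving, s = (1.66 × 10^-8/4)^(1/3) = 1.61 x 10^-3 M

1.61e-3 M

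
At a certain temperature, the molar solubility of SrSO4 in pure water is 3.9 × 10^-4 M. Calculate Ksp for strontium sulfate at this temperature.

Ksp ≈ 1.5 × 10^-7

SrSO4(s) ⇌ Sr^2+(aq) + SO4^2-(aq)
With molar solubility s: [Sr^2+] = s, [SO4^2-] = s.
Ksp = [Sr^2+][SO4^2-]
Ksp = (s)(s) = s^2
With s = 3.9 × 10^-4: Ksp = 1.5 x 10^-7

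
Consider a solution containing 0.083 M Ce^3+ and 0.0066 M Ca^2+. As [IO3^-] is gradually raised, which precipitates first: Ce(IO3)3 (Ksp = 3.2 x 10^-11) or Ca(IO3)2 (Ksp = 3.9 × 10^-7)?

Precipitation of each salt starts when its ion product equals its Ksp.
For Ce(IO3)3: 3.2 x 10^-11 = 0.083 × [IO3^-]^3  ⇒  [IO3^-] = 7.3 x 10^-4 M.
For Ca(IO3)2: 3.9 × 10^-7 = 0.0066 × [IO3^-]^2  ⇒  [IO3^-] = 7.7 × 10^-3 M.
The salt with the lower threshold [IO3^-] precipitates first: Ce(IO3)3.

Ce(IO3)3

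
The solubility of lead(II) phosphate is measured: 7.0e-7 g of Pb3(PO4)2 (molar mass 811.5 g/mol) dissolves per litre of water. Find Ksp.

Molar solubility s = (7.0 × 10^-7 g/L) / (811.5 g/mol) = 8.63 × 10^-10 M.
Pb3(PO4)2(s) <=> 3 Pb^2+(aq) + 2 PO4^3-(aq)
If s mol/L of Pb3(PO4)2 dissolves, [Pb^2+] = 3s and [PO4^3-] = 2s.
Ksp = [Pb^2+]^3[PO4^3-]^2
Ksp = (3s)^3(2s)^2 = 108s^5
With s = 8.63 × 10^-10: Ksp = 5.2 × 10^-44

Ksp = 5.2 × 10^-44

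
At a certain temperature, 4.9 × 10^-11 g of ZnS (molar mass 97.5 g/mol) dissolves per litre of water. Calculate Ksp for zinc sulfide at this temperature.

Ksp = 2.5 × 10^-25

Molar solubility s = (4.9 x 10^-11 g/L) / (97.5 g/mol) = 5.03 × 10^-13 M.
ZnS(s) <=> Zn^2+(aq) + S^2-(aq)
If s mol/L of ZnS dissolves, [Zn^2+] = s and [S^2-] = s.
Ksp = [Zn^2+][S^2-]
Ksp = (s)(s) = s^2
With s = 5.03 × 10^-13: Ksp = 2.5 × 10^-25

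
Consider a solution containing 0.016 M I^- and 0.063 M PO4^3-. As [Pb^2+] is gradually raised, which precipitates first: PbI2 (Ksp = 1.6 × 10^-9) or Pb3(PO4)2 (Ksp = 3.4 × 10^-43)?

Each salt begins to precipitate when Q = Ksp, i.e. when [Pb^2+] reaches its threshold.
For PbI2: 1.6 × 10^-9 = (0.016)^2 × [Pb^2+]  ⇒  [Pb^2+] = 6.3 × 10^-6 M.
For Pb3(PO4)2: 3.4 × 10^-43 = (0.063)^2 × [Pb^2+]^3  ⇒  [Pb^2+] = 4.4 × 10^-14 M.
The salt with the lower threshold [Pb^2+] precipitates first: Pb3(PO4)2.

Pb3(PO4)2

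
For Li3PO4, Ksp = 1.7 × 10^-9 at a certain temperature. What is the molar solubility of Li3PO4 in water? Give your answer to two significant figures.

Li3PO4(s) ⇌ 3 Li^+(aq) + PO4^3-(aq)
Ksp = [Li^+]^3[PO4^3-]
For each mole of Li3PO4 that dissolves: [Li^+] = 3s, [PO4^3-] = s.
Substituting: Ksp = (3s)^3s = 27s^4
s^4 = 1.7 × 10^-9 / 27, so s = 2.8 × 10^-3 M

s = 2.8 × 10^-3 M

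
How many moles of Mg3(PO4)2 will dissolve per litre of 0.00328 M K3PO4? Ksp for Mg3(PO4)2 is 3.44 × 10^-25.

Mg3(PO4)2(s) <=> 3 Mg^2+ + 2 PO4^3-
Ksp = [Mg^2+]^3[PO4^3-]^2
If s mol/L dissolves here, [Mg^2+] = 3s, [PO4^3-] = 0.00328 + 2s ≈ 0.00328 (since PO4^3- from K3PO4 dominates).
Ksp ≈ (3s)^3 × (0.00328)^2
s = 1.06 × 10^-7 M
Check: 2s = 2.1 × 10^-7 ≪ 0.00328, so the approximation is valid.

1.06e-7 M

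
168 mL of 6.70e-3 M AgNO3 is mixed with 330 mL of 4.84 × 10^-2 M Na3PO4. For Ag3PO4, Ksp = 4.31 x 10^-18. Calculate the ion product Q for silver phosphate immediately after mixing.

Total volume = 168 + 330 = 498 mL.
[Ag^+] = 6.70 x 10^-3 × (168/498) = 2.260 x 10^-3 M
[PO4^3-] = 4.84 x 10^-2 × (330/498) = 3.207 x 10^-2 M
Ag3PO4(s) ⇌ 3 Ag^+(aq) + PO4^3-(aq), so Q = [Ag^+]^3[PO4^3-]
Q = (2.260 × 10^-3)^3(3.207 × 10^-2) = 3.70 × 10^-10
Q > Ksp, so Ag3PO4 will precipitate.

Q = 3.70 × 10^-10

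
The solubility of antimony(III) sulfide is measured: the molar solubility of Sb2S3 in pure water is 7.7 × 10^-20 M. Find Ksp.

Sb2S3(s) <=> 2 Sb^3+ + 3 S^2-
Let s = molar solubility. Then [Sb^3+] = 2s and [S^2-] = 3s.
Ksp = [Sb^3+]^2[S^2-]^3
Substituting: Ksp = (2s)^2(3s)^3 = 108s^5
With s = 7.7 × 10^-20: Ksp = 2.9 × 10^-94

2.9e-94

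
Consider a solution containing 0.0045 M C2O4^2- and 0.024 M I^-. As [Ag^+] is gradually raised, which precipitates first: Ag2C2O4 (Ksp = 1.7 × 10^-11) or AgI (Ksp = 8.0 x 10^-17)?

AgI

Each salt begins to precipitate when Q = Ksp, i.e. when [Ag^+] reaches its threshold.
For Ag2C2O4: 1.7 × 10^-11 = 0.0045 × [Ag^+]^2  ⇒  [Ag^+] = 6.1 × 10^-5 M.
For AgI: 8.0 x 10^-17 = 0.024 × [Ag^+]  ⇒  [Ag^+] = 3.3 x 10^-15 M.
The salt with the lower threshold [Ag^+] precipitates first: AgI.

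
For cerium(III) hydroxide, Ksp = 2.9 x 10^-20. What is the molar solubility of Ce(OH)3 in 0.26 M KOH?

Ce(OH)3(s) <=> Ce^3+(aq) + 3 OH^-(aq)
Ksp = [Ce^3+][OH^-]^3
Let s be the molar solubility in this solution. [Ce^3+] = s, [OH^-] = 0.26 + 3s ≈ 0.26 (Ksp is small, so little additional dissolves).
Ksp ≈ s × (0.26)^3
s = 1.6 × 10^-18 M
Check: 3s = 4.9 x 10^-18 ≪ 0.26, so the approximation is valid.

1.6 × 10^-18 M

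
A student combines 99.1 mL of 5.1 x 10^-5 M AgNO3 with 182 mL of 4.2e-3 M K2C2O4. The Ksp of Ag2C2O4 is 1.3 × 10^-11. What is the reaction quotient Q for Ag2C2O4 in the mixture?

8.8e-13

Total volume = 99.1 + 182 = 281.1 mL.
[Ag^+] = 5.1 × 10^-5 × (99.1/281.1) = 1.80 × 10^-5 M
[C2O4^2-] = 4.2 x 10^-3 × (182/281.1) = 2.72 x 10^-3 M
Ag2C2O4(s) ⇌ 2 Ag^+(aq) + C2O4^2-(aq), so Q = [Ag^+]^2[C2O4^2-]
Q = (1.80 × 10^-5)^2(2.72 x 10^-3) = 8.8 × 10^-13
Q < Ksp, so no precipitate of Ag2C2O4 forms.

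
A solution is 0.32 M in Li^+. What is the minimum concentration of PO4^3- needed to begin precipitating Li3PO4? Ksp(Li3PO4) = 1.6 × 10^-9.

[PO4^3-] ≈ 4.9 × 10^-8 M

Li3PO4(s) <=> 3 Li^+(aq) + PO4^3-(aq)
Ksp = [Li^+]^3[PO4^3-]
Precipitation begins when Q = Ksp. With [Li^+] = 0.32 M:
1.6 × 10^-9 = (0.32)^3 × [PO4^3-]
[PO4^3-] = (1.6 × 10^-9 / 3.28 × 10^-2) = 4.9 × 10^-8 M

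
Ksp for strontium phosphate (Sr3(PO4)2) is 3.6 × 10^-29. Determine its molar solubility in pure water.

Sr3(PO4)2(s) ⇌ 3 Sr^2+(aq) + 2 PO4^3-(aq)
Ksp = [Sr^2+]^3[PO4^3-]^2
For each mole of Sr3(PO4)2 that dissolves: [Sr^2+] = 3s, [PO4^3-] = 2s.
Substituting: Ksp = (3s)^3(2s)^2 = 108s^5
Solving, s = (3.6 × 10^-29/108)^(1/5) = 8.0 × 10^-7 M

s = 8.0e-7 M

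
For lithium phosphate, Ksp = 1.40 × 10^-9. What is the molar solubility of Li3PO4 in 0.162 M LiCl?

Li3PO4(s) ⇌ 3 Li^+(aq) + PO4^3-(aq)
Ksp = [Li^+]^3[PO4^3-]
Let s be the molar solubility in this solution. [Li^+] = 0.162 + 3s ≈ 0.162, [PO4^3-] = s (since Li^+ from LiCl dominates).
Ksp ≈ (0.162)^3 × s
s = 3.29 × 10^-7 M
Check: 3s = 9.9 x 10^-7 ≪ 0.162, so the approximation is valid.

s = 3.29 × 10^-7 M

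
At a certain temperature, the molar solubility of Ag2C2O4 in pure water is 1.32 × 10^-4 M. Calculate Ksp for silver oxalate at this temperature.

9.20 x 10^-12

Ag2C2O4(s) ⇌ 2 Ag^+ + C2O4^2-
Let s = molar solubility. Then [Ag^+] = 2s and [C2O4^2-] = s.
Ksp = [Ag^+]^2[C2O4^2-]
Substituting: Ksp = (2s)^2s = 4s^3
Ksp = 4 × (1.32 × 10^-4)^3 = 9.20 x 10^-12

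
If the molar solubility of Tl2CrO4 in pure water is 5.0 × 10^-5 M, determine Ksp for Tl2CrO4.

Ksp = 5.0e-13

Tl2CrO4(s) <=> 2 Tl^+ + CrO4^2-
Let s = molar solubility. Then [Tl^+] = 2s and [CrO4^2-] = s.
Ksp = [Tl^+]^2[CrO4^2-]
Ksp = (2s)^2s = 4s^3
With s = 5.0 × 10^-5: Ksp = 5.0 × 10^-13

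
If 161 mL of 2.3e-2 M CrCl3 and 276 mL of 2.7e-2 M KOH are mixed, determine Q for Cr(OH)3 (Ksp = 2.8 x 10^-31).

Q ≈ 4.2 x 10^-8

Total volume = 161 + 276 = 437 mL.
[Cr^3+] = 2.3 × 10^-2 × (161/437) = 8.47 × 10^-3 M
[OH^-] = 2.7 x 10^-2 × (276/437) = 1.71 × 10^-2 M
Cr(OH)3(s) ⇌ Cr^3+ + 3 OH^-, so Q = [Cr^3+][OH^-]^3
Q = (8.47 × 10^-3)(1.71 × 10^-2)^3 = 4.2 x 10^-8
Q > Ksp, so Cr(OH)3 will precipitate.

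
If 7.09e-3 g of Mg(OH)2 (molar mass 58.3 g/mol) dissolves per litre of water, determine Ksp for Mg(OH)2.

7.19e-12

Molar solubility s = (7.09 × 10^-3 g/L) / (58.3 g/mol) = 1.216 × 10^-4 M.
Mg(OH)2(s) ⇌ Mg^2+ + 2 OH^-
Let s = molar solubility. Then [Mg^2+] = s and [OH^-] = 2s.
Ksp = [Mg^2+][OH^-]^2
So Ksp = s × (2s)^2 = 4s^3
With s = 1.216 × 10^-4: Ksp = 7.19 x 10^-12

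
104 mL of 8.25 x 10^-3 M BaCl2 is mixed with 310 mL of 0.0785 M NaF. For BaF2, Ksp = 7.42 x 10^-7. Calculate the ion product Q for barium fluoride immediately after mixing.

Total volume = 104 + 310 = 414 mL.
[Ba^2+] = 8.25 × 10^-3 × (104/414) = 2.072 × 10^-3 M
[F^-] = 7.85 × 10^-2 × (310/414) = 5.878 x 10^-2 M
BaF2(s) <=> Ba^2+ + 2 F^-, so Q = [Ba^2+][F^-]^2
Q = (2.072 x 10^-3)(5.878 × 10^-2)^2 = 7.16 × 10^-6
Q > Ksp, so BaF2 will precipitate.

7.16 × 10^-6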